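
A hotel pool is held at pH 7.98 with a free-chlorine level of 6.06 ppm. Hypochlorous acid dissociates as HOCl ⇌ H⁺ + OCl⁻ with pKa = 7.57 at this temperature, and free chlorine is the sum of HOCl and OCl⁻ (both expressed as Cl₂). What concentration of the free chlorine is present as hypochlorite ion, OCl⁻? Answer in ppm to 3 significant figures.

4.36 ppm

[OCl⁻]/[HOCl] = 10^(pH − pKa) = 10^(7.98 − 7.57) = 10^0.41 = 2.57.
Fraction as HOCl = 1 / (1 + 2.57) = 0.2801.
OCl⁻ = (1 − 0.2801) × 6.06 ppm = 4.363 ppm.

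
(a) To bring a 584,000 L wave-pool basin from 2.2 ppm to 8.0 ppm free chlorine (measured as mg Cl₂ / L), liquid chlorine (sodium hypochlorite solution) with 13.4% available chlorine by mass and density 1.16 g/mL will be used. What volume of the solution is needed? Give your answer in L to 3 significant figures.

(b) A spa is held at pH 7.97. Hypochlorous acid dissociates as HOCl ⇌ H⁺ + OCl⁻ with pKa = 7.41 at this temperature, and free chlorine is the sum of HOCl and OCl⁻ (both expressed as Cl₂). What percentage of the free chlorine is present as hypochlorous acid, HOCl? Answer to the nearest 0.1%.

(a) 21.8 L; (b) 21.6%

(a) Chlorine deficit: 8.0 − 2.2 = 5.8 ppm = 5.8 mg/L as Cl₂.
(a) Cl₂ equivalent needed: 5.8 mg/L × 584,000 L = 3,387,000 mg = 3387 g.
(a) Product at 13.4% available chlorine: 3387 / 0.134 = 25,280 g.
(a) Volume at density 1.16 g/mL: 25,280 g ÷ 1.16 g/mL = 21,790 mL.

(b) [OCl⁻]/[HOCl] = 10^(pH − pKa) = 10^(7.97 − 7.41) = 10^0.56 = 3.631.
(b) Fraction as HOCl = 1 / (1 + 3.631) = 0.2159.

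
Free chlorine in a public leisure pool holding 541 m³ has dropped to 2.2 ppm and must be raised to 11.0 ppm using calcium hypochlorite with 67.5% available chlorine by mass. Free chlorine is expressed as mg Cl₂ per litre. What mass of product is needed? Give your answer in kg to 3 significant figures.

7.05 kg

Volume: 541 m³ = 541,000 L.
Chlorine deficit: 11.0 − 2.2 = 8.8 ppm = 8.8 mg/L as Cl₂.
Cl₂ equivalent needed: 8.8 mg/L × 541,000 L = 4,761,000 mg = 4761 g.
Product at 67.5% available chlorine: 4761 / 0.675 = 7053 g.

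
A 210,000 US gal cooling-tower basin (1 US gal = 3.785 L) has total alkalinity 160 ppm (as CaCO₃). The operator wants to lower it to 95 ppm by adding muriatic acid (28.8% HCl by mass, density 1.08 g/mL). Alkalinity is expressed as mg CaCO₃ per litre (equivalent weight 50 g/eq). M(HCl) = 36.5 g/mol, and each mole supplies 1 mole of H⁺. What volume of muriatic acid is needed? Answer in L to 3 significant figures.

121 L

Volume: 210,000 US gal × 3.785 L/gal = 794,850 L.
Alkalinity to neutralize: (160 − 95) = 65 mg/L as CaCO₃ × 794,850 L = 51,670 g as CaCO₃.
Equivalents of H⁺ required: 51,670 ÷ 50 g/eq = 1033 eq = 1033 mol HCl.
Mass of HCl: 1033 × 36.5 = 37,720 g.
Mass of 28.8% solution: 37,720 / 0.288 = 131,000 g.
Volume: 131,000 g ÷ 1.08 g/mL = 121,300 mL.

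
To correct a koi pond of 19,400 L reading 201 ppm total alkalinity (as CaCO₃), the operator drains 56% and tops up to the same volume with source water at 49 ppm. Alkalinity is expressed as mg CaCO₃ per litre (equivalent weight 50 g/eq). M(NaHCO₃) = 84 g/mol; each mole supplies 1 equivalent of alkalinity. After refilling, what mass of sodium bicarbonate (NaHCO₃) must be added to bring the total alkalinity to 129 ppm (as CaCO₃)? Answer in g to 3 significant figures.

428 g

After draining 56% and refilling: 201 × 0.44 + 49 × 0.56 = 115.88 ppm.
Deficit to target: 129 − 115.88 = 13.12 mg/L.
As CaCO₃: 13.12 mg/L × 19,400 L = 254.5 g; ÷ 50 g/eq ÷ 1 = 5.091 mol NaHCO₃.
Mass: 5.091 × 84 = 427.6 g.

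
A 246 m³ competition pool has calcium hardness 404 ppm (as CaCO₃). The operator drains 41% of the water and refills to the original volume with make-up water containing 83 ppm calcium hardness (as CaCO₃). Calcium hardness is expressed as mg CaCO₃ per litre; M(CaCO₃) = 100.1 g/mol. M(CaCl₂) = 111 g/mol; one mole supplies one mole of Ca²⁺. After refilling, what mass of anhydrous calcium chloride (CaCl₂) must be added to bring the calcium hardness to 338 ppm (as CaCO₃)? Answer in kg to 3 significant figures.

Volume: 246 m³ = 246,000 L.
After draining 41% and refilling: 404 × 0.59 + 83 × 0.41 = 272.39 ppm.
Deficit to target: 338 − 272.39 = 65.61 mg/L.
As CaCO₃: 65.61 mg/L × 246,000 L = 16,140 g; ÷ 100.1 = 161.2 mol Ca²⁺.
Mass: 161.2 × 111 = 17,900 g.

17.9 kg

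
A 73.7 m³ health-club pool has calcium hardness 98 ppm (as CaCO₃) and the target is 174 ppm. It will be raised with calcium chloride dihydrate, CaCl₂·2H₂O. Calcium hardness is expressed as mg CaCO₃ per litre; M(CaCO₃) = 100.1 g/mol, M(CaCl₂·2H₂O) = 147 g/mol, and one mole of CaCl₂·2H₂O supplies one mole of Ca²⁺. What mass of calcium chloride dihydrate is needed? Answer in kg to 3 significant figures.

8.23 kg

Volume: 73.7 m³ = 73,700 L.
Hardness to add: (174 − 98) = 76 mg/L as CaCO₃ × 73,700 L = 5601 g as CaCO₃.
Moles of Ca²⁺ (1 mol Ca²⁺ ≡ 1 mol CaCO₃): 5601 / 100.1 g/mol = 55.96 mol.
Mass of CaCl₂·2H₂O: 55.96 × 147 = 8226 g.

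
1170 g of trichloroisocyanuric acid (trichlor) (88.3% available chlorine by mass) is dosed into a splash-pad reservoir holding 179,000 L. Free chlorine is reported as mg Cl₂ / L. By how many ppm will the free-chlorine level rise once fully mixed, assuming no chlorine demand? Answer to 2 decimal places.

5.77 ppm

Available chlorine delivered: 1170 g × 0.883 = 1033 g as Cl₂.
Concentration rise: 1033 g / 179,000 L = 5.772 mg/L = 5.77 ppm.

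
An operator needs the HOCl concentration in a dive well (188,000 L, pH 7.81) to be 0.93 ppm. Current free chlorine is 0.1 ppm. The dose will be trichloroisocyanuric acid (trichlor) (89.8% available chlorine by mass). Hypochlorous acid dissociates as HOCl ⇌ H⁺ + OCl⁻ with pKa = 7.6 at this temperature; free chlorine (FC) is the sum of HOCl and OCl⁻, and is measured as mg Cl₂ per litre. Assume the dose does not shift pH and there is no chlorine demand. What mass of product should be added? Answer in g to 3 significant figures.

490 g

[OCl⁻]/[HOCl] = 10^(pH − pKa) = 10^(7.81 − 7.6) = 1.622; fraction as HOCl = 1/(1 + 1.622) = 0.3814.
Free chlorine required for 0.93 ppm HOCl: 0.93 / 0.3814 = 2.438 ppm.
FC to add: 2.438 − 0.1 = 2.338 mg/L as Cl₂.
Cl₂ equivalent: 2.338 mg/L × 188,000 L = 439.6 g.
Product at 89.8% available Cl: 439.6 / 0.898 = 489.5 g.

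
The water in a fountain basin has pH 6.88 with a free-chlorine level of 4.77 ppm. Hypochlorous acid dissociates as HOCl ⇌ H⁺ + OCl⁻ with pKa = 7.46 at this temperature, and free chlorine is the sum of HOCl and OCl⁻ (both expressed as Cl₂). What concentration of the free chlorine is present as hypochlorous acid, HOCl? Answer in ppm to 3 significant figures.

[OCl⁻]/[HOCl] = 10^(pH − pKa) = 10^(6.88 − 7.46) = 10^-0.58 = 0.263.
Fraction as HOCl = 1 / (1 + 0.263) = 0.7917.
HOCl = 0.7917 × 4.77 ppm = 3.777 ppm.

3.78 ppm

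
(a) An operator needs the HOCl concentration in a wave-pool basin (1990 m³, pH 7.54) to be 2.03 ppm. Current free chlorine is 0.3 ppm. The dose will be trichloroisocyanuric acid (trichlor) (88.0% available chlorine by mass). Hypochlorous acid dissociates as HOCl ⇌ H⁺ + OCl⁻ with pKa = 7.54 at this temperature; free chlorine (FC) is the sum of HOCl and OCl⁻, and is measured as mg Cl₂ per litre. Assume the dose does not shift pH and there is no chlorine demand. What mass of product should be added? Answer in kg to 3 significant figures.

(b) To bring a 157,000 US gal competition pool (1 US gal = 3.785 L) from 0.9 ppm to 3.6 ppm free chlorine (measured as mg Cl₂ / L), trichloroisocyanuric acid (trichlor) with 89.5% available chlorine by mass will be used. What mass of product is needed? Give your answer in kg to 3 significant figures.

(a) Volume: 1990 m³ = 1,990,000 L.
(a) [OCl⁻]/[HOCl] = 10^(pH − pKa) = 10^(7.54 − 7.54) = 1; fraction as HOCl = 1/(1 + 1) = 0.5.
(a) Free chlorine required for 2.03 ppm HOCl: 2.03 / 0.5 = 4.06 ppm.
(a) FC to add: 4.06 − 0.3 = 3.76 mg/L as Cl₂.
(a) Cl₂ equivalent: 3.76 mg/L × 1,990,000 L = 7482 g.
(a) Product at 88.0% available Cl: 7482 / 0.88 = 8503 g.

(b) Volume: 157,000 US gal × 3.785 L/gal = 594,245 L.
(b) Chlorine deficit: 3.6 − 0.9 = 2.7 ppm = 2.7 mg/L as Cl₂.
(b) Cl₂ equivalent needed: 2.7 mg/L × 594,245 L = 1,604,000 mg = 1604 g.
(b) Product at 89.5% available chlorine: 1604 / 0.895 = 1793 g.

(a) 8.50 kg; (b) 1.79 kg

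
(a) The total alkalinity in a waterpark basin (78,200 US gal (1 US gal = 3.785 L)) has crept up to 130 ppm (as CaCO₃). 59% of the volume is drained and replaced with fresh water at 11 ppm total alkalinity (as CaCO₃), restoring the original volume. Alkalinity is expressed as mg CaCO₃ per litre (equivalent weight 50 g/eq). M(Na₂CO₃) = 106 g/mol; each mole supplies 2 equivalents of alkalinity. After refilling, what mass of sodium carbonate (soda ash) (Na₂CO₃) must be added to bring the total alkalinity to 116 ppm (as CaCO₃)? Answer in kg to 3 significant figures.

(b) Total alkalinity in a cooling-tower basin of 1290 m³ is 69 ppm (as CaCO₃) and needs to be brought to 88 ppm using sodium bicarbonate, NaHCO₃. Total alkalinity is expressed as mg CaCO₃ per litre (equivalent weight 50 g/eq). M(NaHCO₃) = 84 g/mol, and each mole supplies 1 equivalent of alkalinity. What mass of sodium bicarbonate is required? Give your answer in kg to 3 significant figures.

(a) Volume: 78,200 US gal × 3.785 L/gal = 295,987 L.
(a) After draining 59% and refilling: 130 × 0.41 + 11 × 0.59 = 59.79 ppm.
(a) Deficit to target: 116 − 59.79 = 56.21 mg/L.
(a) As CaCO₃: 56.21 mg/L × 295,987 L = 16,640 g; ÷ 50 g/eq ÷ 2 = 166.4 mol Na₂CO₃.
(a) Mass: 166.4 × 106 = 17,640 g.

(b) Volume: 1290 m³ = 1,290,000 L.
(b) Alkalinity to add: (88 − 69) = 19 mg/L as CaCO₃ × 1,290,000 L = 24,510 g as CaCO₃.
(b) Equivalents: 24,510 g ÷ 50 g/eq = 490.2 eq.
(b) NaHCO₃ supplies 1 eq per mole → 490.2 mol.
(b) Mass: 490.2 mol × 84 g/mol = 41,180 g.

(a) 17.6 kg; (b) 41.2 kg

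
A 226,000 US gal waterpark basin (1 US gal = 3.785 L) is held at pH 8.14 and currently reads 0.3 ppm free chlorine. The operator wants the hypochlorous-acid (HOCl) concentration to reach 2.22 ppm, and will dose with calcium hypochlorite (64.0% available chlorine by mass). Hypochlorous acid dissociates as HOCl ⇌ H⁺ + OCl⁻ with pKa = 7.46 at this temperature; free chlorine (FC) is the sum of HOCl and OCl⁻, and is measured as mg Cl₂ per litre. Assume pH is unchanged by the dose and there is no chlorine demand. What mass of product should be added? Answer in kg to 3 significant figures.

Volume: 226,000 US gal × 3.785 L/gal = 855,410 L.
[OCl⁻]/[HOCl] = 10^(pH − pKa) = 10^(8.14 − 7.46) = 4.786; fraction as HOCl = 1/(1 + 4.786) = 0.1728.
Free chlorine required for 2.22 ppm HOCl: 2.22 / 0.1728 = 12.85 ppm.
FC to add: 12.85 − 0.3 = 12.55 mg/L as Cl₂.
Cl₂ equivalent: 12.55 mg/L × 855,410 L = 10,730 g.
Product at 64.0% available Cl: 10,730 / 0.64 = 16,770 g.

16.8 kg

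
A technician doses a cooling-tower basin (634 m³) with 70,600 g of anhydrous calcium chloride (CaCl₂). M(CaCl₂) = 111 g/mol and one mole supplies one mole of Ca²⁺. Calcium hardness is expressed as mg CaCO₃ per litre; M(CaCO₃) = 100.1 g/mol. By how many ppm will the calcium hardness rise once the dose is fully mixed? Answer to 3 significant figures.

Volume: 634 m³ = 634,000 L.
Moles of Ca²⁺: 70,600 g ÷ 111 g/mol = 636 mol.
As CaCO₃: 636 mol × 100.1 g/mol = 63,670 g.
Rise: 63,670 g / 634,000 L × 1000 = 100.4 mg/L.

100 ppm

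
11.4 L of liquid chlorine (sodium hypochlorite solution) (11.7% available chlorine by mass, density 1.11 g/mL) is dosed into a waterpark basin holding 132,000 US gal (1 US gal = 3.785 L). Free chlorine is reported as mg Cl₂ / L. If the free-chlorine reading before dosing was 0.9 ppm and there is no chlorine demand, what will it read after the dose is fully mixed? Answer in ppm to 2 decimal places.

3.86 ppm

Volume: 132,000 US gal × 3.785 L/gal = 499,620 L.
Mass of solution: 11.4 L × 1000 mL/L × 1.11 g/mL = 12,650 g.
Available chlorine delivered: 12,650 g × 0.117 = 1481 g as Cl₂.
Concentration rise: 1481 g / 499,620 L = 2.963 mg/L = 2.96 ppm.
Final FC: 0.9 + 2.96 = 3.86 ppm.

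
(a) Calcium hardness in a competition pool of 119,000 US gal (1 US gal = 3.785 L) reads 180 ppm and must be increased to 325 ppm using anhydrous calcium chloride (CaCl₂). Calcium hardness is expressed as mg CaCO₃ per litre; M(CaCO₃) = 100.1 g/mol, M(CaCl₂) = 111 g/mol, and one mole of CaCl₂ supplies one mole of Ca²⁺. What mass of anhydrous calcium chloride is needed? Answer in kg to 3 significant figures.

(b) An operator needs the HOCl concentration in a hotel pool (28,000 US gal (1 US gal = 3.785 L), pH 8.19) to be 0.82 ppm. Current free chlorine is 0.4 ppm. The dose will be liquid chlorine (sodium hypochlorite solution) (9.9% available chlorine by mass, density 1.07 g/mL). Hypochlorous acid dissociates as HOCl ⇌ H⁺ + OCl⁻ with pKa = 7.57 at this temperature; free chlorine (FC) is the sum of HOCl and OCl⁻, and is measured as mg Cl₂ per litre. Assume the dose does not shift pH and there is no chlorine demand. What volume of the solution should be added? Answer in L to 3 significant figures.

(a) Volume: 119,000 US gal × 3.785 L/gal = 450,415 L.
(a) Hardness to add: (325 − 180) = 145 mg/L as CaCO₃ × 450,415 L = 65,310 g as CaCO₃.
(a) Moles of Ca²⁺ (1 mol Ca²⁺ ≡ 1 mol CaCO₃): 65,310 / 100.1 g/mol = 652.4 mol.
(a) Mass of CaCl₂: 652.4 × 111 = 72,420 g.

(b) Volume: 28,000 US gal × 3.785 L/gal = 105,980 L.
(b) [OCl⁻]/[HOCl] = 10^(pH − pKa) = 10^(8.19 − 7.57) = 4.169; fraction as HOCl = 1/(1 + 4.169) = 0.1935.
(b) Free chlorine required for 0.82 ppm HOCl: 0.82 / 0.1935 = 4.238 ppm.
(b) FC to add: 4.238 − 0.4 = 3.838 mg/L as Cl₂.
(b) Cl₂ equivalent: 3.838 mg/L × 105,980 L = 406.8 g.
(b) Product at 9.9% available Cl: 406.8 / 0.099 = 4109 g.
(b) Volume: 4109 g ÷ 1.07 g/mL = 3840 mL.

(a) 72.4 kg; (b) 3.84 L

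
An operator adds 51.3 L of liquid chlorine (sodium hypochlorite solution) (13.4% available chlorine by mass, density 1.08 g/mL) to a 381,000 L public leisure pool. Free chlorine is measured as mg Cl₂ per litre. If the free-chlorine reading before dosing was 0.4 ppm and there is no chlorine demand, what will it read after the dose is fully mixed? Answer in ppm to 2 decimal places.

Mass of solution: 51.3 L × 1000 mL/L × 1.08 g/mL = 55,400 g.
Available chlorine delivered: 55,400 g × 0.134 = 7424 g as Cl₂.
Concentration rise: 7424 g / 381,000 L = 19.49 mg/L = 19.49 ppm.
Final FC: 0.4 + 19.49 = 19.89 ppm.

19.89 ppm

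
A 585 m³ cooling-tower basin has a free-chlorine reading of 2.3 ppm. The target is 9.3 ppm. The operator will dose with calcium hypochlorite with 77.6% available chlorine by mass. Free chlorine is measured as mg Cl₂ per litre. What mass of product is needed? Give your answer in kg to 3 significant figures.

5.28 kg

Volume: 585 m³ = 585,000 L.
Chlorine deficit: 9.3 − 2.3 = 7 ppm = 7 mg/L as Cl₂.
Cl₂ equivalent needed: 7 mg/L × 585,000 L = 4,095,000 mg = 4095 g.
Product at 77.6% available chlorine: 4095 / 0.776 = 5277 g.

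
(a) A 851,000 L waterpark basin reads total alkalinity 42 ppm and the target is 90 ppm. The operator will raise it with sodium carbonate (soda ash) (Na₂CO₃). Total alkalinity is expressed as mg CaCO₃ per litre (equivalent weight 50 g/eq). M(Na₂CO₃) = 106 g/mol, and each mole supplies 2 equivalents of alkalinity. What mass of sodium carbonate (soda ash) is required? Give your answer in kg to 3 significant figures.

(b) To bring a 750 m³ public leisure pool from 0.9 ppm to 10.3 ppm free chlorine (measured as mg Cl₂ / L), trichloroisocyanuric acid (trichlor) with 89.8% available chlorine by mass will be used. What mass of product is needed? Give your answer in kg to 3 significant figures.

(a) 43.3 kg; (b) 7.85 kg

(a) Alkalinity to add: (90 − 42) = 48 mg/L as CaCO₃ × 851,000 L = 40,850 g as CaCO₃.
(a) Equivalents: 40,850 g ÷ 50 g/eq = 817 eq.
(a) Each mole of Na₂CO₃ supplies 2 eq, so 817 / 2 = 408.5 mol.
(a) Mass: 408.5 mol × 106 g/mol = 43,300 g.

(b) Volume: 750 m³ = 750,000 L.
(b) Chlorine deficit: 10.3 − 0.9 = 9.4 ppm = 9.4 mg/L as Cl₂.
(b) Cl₂ equivalent needed: 9.4 mg/L × 750,000 L = 7,050,000 mg = 7050 g.
(b) Product at 89.8% available chlorine: 7050 / 0.898 = 7851 g.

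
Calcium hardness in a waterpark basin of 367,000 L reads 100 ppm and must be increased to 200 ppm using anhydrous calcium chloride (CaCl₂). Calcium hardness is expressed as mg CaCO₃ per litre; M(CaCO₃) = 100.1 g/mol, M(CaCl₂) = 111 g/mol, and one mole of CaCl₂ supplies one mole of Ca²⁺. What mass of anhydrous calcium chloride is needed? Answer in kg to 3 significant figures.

Hardness to add: (200 − 100) = 100 mg/L as CaCO₃ × 367,000 L = 36,700 g as CaCO₃.
Moles of Ca²⁺ (1 mol Ca²⁺ ≡ 1 mol CaCO₃): 36,700 / 100.1 g/mol = 366.6 mol.
Mass of CaCl₂: 366.6 × 111 = 40,700 g.

40.7 kg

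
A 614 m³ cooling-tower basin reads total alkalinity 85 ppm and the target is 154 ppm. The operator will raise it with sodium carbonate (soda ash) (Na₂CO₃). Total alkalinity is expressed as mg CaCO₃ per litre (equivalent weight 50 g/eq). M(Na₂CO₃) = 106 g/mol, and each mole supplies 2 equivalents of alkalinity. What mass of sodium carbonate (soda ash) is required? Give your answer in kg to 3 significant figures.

44.9 kg

Volume: 614 m³ = 614,000 L.
Alkalinity to add: (154 − 85) = 69 mg/L as CaCO₃ × 614,000 L = 42,370 g as CaCO₃.
Equivalents: 42,370 g ÷ 50 g/eq = 847.3 eq.
Each mole of Na₂CO₃ supplies 2 eq, so 847.3 / 2 = 423.7 mol.
Mass: 423.7 mol × 106 g/mol = 44,910 g.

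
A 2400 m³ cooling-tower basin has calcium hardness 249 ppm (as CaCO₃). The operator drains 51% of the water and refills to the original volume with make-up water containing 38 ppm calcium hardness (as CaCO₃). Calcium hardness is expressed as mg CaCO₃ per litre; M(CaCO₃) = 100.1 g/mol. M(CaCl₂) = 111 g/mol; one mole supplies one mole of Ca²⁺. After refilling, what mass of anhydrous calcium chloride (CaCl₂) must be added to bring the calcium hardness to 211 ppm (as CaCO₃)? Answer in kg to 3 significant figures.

Volume: 2400 m³ = 2,400,000 L.
After draining 51% and refilling: 249 × 0.49 + 38 × 0.51 = 141.39 ppm.
Deficit to target: 211 − 141.39 = 69.61 mg/L.
As CaCO₃: 69.61 mg/L × 2,400,000 L = 167,100 g; ÷ 100.1 = 1669 mol Ca²⁺.
Mass: 1669 × 111 = 185,300 g.

185 kg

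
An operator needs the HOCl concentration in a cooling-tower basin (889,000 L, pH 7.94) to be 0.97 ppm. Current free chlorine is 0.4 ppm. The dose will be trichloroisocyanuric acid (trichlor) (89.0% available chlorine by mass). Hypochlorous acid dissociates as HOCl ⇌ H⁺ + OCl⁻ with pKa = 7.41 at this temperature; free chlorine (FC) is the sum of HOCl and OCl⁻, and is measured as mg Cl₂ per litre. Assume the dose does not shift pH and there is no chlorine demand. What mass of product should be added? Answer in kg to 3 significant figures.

[OCl⁻]/[HOCl] = 10^(pH − pKa) = 10^(7.94 − 7.41) = 3.388; fraction as HOCl = 1/(1 + 3.388) = 0.2279.
Free chlorine required for 0.97 ppm HOCl: 0.97 / 0.2279 = 4.257 ppm.
FC to add: 4.257 − 0.4 = 3.857 mg/L as Cl₂.
Cl₂ equivalent: 3.857 mg/L × 889,000 L = 3429 g.
Product at 89.0% available Cl: 3429 / 0.89 = 3852 g.

3.85 kg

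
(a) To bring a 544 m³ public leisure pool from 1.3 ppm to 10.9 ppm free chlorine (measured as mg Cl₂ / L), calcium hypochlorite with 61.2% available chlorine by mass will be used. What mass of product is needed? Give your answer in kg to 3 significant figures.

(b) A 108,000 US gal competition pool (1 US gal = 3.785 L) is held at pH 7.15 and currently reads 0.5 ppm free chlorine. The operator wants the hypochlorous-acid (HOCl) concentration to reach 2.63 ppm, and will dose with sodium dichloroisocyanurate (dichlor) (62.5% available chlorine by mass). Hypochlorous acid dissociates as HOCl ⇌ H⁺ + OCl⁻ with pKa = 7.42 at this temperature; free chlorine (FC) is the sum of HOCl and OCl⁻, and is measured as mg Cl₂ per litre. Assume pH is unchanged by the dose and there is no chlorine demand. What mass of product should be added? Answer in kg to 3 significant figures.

(a) 8.53 kg; (b) 2.32 kg

(a) Volume: 544 m³ = 544,000 L.
(a) Chlorine deficit: 10.9 − 1.3 = 9.6 ppm = 9.6 mg/L as Cl₂.
(a) Cl₂ equivalent needed: 9.6 mg/L × 544,000 L = 5,222,000 mg = 5222 g.
(a) Product at 61.2% available chlorine: 5222 / 0.612 = 8533 g.

(b) Volume: 108,000 US gal × 3.785 L/gal = 408,780 L.
(b) [OCl⁻]/[HOCl] = 10^(pH − pKa) = 10^(7.15 − 7.42) = 0.537; fraction as HOCl = 1/(1 + 0.537) = 0.6506.
(b) Free chlorine required for 2.63 ppm HOCl: 2.63 / 0.6506 = 4.042 ppm.
(b) FC to add: 4.042 − 0.5 = 3.542 mg/L as Cl₂.
(b) Cl₂ equivalent: 3.542 mg/L × 408,780 L = 1448 g.
(b) Product at 62.5% available Cl: 1448 / 0.625 = 2317 g.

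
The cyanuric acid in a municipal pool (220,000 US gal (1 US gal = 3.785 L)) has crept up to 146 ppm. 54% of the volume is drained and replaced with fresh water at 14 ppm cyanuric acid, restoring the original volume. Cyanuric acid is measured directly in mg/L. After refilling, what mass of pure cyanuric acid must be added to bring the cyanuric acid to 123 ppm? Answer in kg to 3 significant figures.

Volume: 220,000 US gal × 3.785 L/gal = 832,700 L.
After draining 54% and refilling: 146 × 0.46 + 14 × 0.54 = 74.72 ppm.
Deficit to target: 123 − 74.72 = 48.28 mg/L.
Mass: 48.28 mg/L × 832,700 L = 40,200 g cyanuric acid.

40.2 kg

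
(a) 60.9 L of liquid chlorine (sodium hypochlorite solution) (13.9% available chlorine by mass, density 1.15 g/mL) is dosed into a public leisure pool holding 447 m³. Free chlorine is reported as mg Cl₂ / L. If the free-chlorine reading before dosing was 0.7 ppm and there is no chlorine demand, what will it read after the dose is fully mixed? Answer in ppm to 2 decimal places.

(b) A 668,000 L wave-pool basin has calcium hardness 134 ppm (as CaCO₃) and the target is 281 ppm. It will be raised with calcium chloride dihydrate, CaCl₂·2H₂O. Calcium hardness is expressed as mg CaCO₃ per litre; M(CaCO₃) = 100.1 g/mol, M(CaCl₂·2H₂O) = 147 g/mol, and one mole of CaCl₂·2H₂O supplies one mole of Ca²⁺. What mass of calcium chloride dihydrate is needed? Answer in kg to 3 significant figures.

(a) Volume: 447 m³ = 447,000 L.
(a) Mass of solution: 60.9 L × 1000 mL/L × 1.15 g/mL = 70,040 g.
(a) Available chlorine delivered: 70,040 g × 0.139 = 9735 g as Cl₂.
(a) Concentration rise: 9735 g / 447,000 L = 21.78 mg/L = 21.78 ppm.
(a) Final FC: 0.7 + 21.78 = 22.48 ppm.

(b) Hardness to add: (281 − 134) = 147 mg/L as CaCO₃ × 668,000 L = 98,200 g as CaCO₃.
(b) Moles of Ca²⁺ (1 mol Ca²⁺ ≡ 1 mol CaCO₃): 98,200 / 100.1 g/mol = 981 mol.
(b) Mass of CaCl₂·2H₂O: 981 × 147 = 144,200 g.

(a) 22.48 ppm; (b) 144 kg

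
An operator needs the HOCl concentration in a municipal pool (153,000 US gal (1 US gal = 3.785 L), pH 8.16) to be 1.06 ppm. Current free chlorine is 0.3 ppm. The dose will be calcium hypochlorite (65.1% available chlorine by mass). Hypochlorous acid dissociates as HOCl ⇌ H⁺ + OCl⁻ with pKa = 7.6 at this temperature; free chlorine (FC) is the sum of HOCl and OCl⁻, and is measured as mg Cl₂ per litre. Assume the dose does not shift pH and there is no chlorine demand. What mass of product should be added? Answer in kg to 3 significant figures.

4.10 kg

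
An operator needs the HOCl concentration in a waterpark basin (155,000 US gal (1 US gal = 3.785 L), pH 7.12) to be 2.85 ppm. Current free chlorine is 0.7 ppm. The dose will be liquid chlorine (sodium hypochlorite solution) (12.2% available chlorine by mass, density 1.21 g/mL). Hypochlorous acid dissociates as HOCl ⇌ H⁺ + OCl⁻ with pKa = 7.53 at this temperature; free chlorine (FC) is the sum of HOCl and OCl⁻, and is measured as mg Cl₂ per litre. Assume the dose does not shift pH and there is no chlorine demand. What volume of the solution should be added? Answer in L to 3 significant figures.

Volume: 155,000 US gal × 3.785 L/gal = 586,675 L.
[OCl⁻]/[HOCl] = 10^(pH − pKa) = 10^(7.12 − 7.53) = 0.389; fraction as HOCl = 1/(1 + 0.389) = 0.7199.
Free chlorine required for 2.85 ppm HOCl: 2.85 / 0.7199 = 3.959 ppm.
FC to add: 3.959 − 0.7 = 3.259 mg/L as Cl₂.
Cl₂ equivalent: 3.259 mg/L × 586,675 L = 1912 g.
Product at 12.2% available Cl: 1912 / 0.122 = 15,670 g.
Volume: 15,670 g ÷ 1.21 g/mL = 12,950 mL.

13.0 L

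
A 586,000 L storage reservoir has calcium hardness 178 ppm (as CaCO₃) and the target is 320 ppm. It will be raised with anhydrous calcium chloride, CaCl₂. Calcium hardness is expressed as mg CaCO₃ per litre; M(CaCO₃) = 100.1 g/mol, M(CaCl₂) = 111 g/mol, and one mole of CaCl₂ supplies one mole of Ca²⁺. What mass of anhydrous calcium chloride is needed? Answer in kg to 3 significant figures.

Hardness to add: (320 − 178) = 142 mg/L as CaCO₃ × 586,000 L = 83,210 g as CaCO₃.
Moles of Ca²⁺ (1 mol Ca²⁺ ≡ 1 mol CaCO₃): 83,210 / 100.1 g/mol = 831.3 mol.
Mass of CaCl₂: 831.3 × 111 = 92,270 g.

92.3 kg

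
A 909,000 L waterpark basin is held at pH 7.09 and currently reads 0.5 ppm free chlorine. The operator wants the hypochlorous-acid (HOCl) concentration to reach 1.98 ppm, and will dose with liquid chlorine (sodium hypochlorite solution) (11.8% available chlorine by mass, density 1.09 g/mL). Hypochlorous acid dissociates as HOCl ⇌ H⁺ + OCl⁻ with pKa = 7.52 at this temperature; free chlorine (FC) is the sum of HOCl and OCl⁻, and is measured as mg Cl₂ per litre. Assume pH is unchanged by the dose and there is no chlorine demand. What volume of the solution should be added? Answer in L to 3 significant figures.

15.7 L

[OCl⁻]/[HOCl] = 10^(pH − pKa) = 10^(7.09 − 7.52) = 0.3715; fraction as HOCl = 1/(1 + 0.3715) = 0.7291.
Free chlorine required for 1.98 ppm HOCl: 1.98 / 0.7291 = 2.716 ppm.
FC to add: 2.716 − 0.5 = 2.216 mg/L as Cl₂.
Cl₂ equivalent: 2.216 mg/L × 909,000 L = 2014 g.
Product at 11.8% available Cl: 2014 / 0.118 = 17,070 g.
Volume: 17,070 g ÷ 1.09 g/mL = 15,660 mL.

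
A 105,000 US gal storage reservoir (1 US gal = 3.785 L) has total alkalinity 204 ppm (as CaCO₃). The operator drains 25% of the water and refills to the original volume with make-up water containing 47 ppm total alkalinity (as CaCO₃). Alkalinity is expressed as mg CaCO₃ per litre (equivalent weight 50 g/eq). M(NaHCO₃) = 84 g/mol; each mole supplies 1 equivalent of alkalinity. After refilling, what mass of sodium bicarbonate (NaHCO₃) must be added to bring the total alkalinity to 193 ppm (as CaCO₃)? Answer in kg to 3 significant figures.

18.9 kg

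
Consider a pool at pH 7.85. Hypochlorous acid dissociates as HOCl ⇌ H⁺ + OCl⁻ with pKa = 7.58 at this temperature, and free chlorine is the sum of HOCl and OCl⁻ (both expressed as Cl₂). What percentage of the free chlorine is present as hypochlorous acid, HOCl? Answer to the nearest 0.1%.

34.9%

[OCl⁻]/[HOCl] = 10^(pH − pKa) = 10^(7.85 − 7.58) = 10^0.27 = 1.862.
Fraction as HOCl = 1 / (1 + 1.862) = 0.3494.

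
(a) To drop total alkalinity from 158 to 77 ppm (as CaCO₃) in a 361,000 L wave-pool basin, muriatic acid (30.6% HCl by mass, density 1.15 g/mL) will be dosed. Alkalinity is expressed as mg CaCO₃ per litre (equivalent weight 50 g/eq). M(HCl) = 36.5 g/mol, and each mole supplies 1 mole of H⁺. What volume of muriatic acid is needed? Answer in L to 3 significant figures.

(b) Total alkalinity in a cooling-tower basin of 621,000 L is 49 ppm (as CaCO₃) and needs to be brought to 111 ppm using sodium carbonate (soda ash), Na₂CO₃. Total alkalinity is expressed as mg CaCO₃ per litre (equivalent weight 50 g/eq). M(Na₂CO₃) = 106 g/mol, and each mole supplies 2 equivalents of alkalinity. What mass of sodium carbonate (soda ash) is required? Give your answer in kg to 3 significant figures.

(a) 60.7 L; (b) 40.8 kg

(a) Alkalinity to neutralize: (158 − 77) = 81 mg/L as CaCO₃ × 361,000 L = 29,240 g as CaCO₃.
(a) Equivalents of H⁺ required: 29,240 ÷ 50 g/eq = 584.8 eq = 584.8 mol HCl.
(a) Mass of HCl: 584.8 × 36.5 = 21,350 g.
(a) Mass of 30.6% solution: 21,350 / 0.306 = 69,760 g.
(a) Volume: 69,760 g ÷ 1.15 g/mL = 60,660 mL.

(b) Alkalinity to add: (111 − 49) = 62 mg/L as CaCO₃ × 621,000 L = 38,500 g as CaCO₃.
(b) Equivalents: 38,500 g ÷ 50 g/eq = 770 eq.
(b) Each mole of Na₂CO₃ supplies 2 eq, so 770 / 2 = 385 mol.
(b) Mass: 385 mol × 106 g/mol = 40,810 g.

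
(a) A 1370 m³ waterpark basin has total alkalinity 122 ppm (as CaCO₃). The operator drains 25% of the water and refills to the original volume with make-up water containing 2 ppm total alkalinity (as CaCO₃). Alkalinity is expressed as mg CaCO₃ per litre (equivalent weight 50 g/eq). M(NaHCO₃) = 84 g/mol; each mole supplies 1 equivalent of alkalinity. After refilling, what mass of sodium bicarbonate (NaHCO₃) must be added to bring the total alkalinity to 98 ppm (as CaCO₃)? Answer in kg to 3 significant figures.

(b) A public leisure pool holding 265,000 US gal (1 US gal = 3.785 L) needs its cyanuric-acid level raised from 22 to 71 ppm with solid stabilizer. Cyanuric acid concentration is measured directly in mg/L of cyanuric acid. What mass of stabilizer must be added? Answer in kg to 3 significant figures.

(a) Volume: 1370 m³ = 1,370,000 L.
(a) After draining 25% and refilling: 122 × 0.75 + 2 × 0.25 = 92 ppm.
(a) Deficit to target: 98 − 92 = 6 mg/L.
(a) As CaCO₃: 6 mg/L × 1,370,000 L = 8220 g; ÷ 50 g/eq ÷ 1 = 164.4 mol NaHCO₃.
(a) Mass: 164.4 × 84 = 13,810 g.

(b) Volume: 265,000 US gal × 3.785 L/gal = 1,003,025 L.
(b) CYA to add: (71 − 22) = 49 mg/L × 1,003,025 L = 49,150 g cyanuric acid.

(a) 13.8 kg; (b) 49.1 kg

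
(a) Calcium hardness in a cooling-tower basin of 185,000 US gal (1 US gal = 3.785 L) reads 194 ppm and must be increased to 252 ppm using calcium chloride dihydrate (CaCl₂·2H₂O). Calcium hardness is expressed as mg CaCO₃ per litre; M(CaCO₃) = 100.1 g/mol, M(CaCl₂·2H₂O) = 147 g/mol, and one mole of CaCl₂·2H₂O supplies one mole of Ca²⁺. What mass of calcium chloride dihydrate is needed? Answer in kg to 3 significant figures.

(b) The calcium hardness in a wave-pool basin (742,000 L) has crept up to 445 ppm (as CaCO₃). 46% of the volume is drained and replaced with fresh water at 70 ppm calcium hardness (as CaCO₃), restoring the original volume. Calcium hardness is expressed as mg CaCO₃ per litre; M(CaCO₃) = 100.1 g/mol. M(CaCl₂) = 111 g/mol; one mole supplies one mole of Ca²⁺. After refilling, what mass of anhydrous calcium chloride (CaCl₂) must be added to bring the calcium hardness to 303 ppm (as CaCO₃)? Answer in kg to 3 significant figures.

(a) 59.6 kg; (b) 25.1 kg

(a) Volume: 185,000 US gal × 3.785 L/gal = 700,225 L.
(a) Hardness to add: (252 − 194) = 58 mg/L as CaCO₃ × 700,225 L = 40,610 g as CaCO₃.
(a) Moles of Ca²⁺ (1 mol Ca²⁺ ≡ 1 mol CaCO₃): 40,610 / 100.1 g/mol = 405.7 mol.
(a) Mass of CaCl₂·2H₂O: 405.7 × 147 = 59,640 g.

(b) After draining 46% and refilling: 445 × 0.54 + 70 × 0.46 = 272.5 ppm.
(b) Deficit to target: 303 − 272.5 = 30.5 mg/L.
(b) As CaCO₃: 30.5 mg/L × 742,000 L = 22,630 g; ÷ 100.1 = 226.1 mol Ca²⁺.
(b) Mass: 226.1 × 111 = 25,100 g.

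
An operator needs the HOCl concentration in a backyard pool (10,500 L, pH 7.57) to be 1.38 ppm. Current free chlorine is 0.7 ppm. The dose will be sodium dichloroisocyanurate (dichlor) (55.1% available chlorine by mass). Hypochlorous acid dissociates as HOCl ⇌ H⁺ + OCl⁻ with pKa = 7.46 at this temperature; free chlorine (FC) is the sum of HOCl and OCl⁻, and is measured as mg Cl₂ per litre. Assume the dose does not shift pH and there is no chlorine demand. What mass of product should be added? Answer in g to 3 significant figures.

46.8 g

[OCl⁻]/[HOCl] = 10^(pH − pKa) = 10^(7.57 − 7.46) = 1.288; fraction as HOCl = 1/(1 + 1.288) = 0.437.
Free chlorine required for 1.38 ppm HOCl: 1.38 / 0.437 = 3.158 ppm.
FC to add: 3.158 − 0.7 = 2.458 mg/L as Cl₂.
Cl₂ equivalent: 2.458 mg/L × 10,500 L = 25.81 g.
Product at 55.1% available Cl: 25.81 / 0.551 = 46.84 g.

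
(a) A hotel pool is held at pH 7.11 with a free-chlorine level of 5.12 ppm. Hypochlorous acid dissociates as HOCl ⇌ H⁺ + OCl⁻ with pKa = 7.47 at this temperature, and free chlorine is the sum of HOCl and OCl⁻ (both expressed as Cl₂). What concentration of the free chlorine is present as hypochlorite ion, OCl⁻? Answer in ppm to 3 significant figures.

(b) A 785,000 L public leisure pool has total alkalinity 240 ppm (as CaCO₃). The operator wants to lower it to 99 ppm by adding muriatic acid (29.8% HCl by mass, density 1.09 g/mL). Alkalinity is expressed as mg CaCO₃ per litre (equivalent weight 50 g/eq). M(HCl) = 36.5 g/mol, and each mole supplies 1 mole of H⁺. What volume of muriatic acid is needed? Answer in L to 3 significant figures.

(a) [OCl⁻]/[HOCl] = 10^(pH − pKa) = 10^(7.11 − 7.47) = 10^-0.36 = 0.4365.
(a) Fraction as HOCl = 1 / (1 + 0.4365) = 0.6961.
(a) OCl⁻ = (1 − 0.6961) × 5.12 ppm = 1.556 ppm.

(b) Alkalinity to neutralize: (240 − 99) = 141 mg/L as CaCO₃ × 785,000 L = 110,700 g as CaCO₃.
(b) Equivalents of H⁺ required: 110,700 ÷ 50 g/eq = 2214 eq = 2214 mol HCl.
(b) Mass of HCl: 2214 × 36.5 = 80,800 g.
(b) Mass of 29.8% solution: 80,800 / 0.298 = 271,100 g.
(b) Volume: 271,100 g ÷ 1.09 g/mL = 248,800 mL.

(a) 1.56 ppm; (b) 249 L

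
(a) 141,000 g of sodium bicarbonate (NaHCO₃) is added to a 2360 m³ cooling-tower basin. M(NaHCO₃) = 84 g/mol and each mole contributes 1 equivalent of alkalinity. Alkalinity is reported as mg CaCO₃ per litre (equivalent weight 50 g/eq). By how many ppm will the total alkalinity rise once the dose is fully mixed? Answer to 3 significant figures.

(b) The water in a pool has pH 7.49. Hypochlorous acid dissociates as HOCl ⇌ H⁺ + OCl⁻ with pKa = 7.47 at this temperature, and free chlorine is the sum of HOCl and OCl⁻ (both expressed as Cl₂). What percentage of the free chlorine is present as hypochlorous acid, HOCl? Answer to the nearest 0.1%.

(a) 35.6 ppm; (b) 48.8%

(a) Volume: 2360 m³ = 2,360,000 L.
(a) Moles of NaHCO₃: 141,000 g ÷ 84 g/mol = 1679 mol → 1679 eq of alkalinity.
(a) As CaCO₃: 1679 eq × 50 g/eq = 83,930 g.
(a) Rise: 83,930 g / 2,360,000 L × 1000 = 35.56 mg/L.

(b) [OCl⁻]/[HOCl] = 10^(pH − pKa) = 10^(7.49 − 7.47) = 10^0.02 = 1.047.
(b) Fraction as HOCl = 1 / (1 + 1.047) = 0.4885.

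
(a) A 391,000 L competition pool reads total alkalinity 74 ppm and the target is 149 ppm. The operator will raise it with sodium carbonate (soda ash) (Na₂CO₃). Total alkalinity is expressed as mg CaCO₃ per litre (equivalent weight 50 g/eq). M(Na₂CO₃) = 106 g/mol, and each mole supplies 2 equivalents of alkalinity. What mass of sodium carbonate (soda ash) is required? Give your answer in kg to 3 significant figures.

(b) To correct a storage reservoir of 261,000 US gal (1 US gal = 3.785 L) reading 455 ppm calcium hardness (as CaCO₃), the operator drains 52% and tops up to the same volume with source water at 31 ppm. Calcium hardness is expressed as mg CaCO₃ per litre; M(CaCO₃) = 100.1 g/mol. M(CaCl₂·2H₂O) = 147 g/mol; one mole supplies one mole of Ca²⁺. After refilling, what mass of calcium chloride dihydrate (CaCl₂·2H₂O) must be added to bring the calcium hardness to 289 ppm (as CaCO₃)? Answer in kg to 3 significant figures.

(a) 31.1 kg; (b) 79.0 kg

(a) Alkalinity to add: (149 − 74) = 75 mg/L as CaCO₃ × 391,000 L = 29,320 g as CaCO₃.
(a) Equivalents: 29,320 g ÷ 50 g/eq = 586.5 eq.
(a) Each mole of Na₂CO₃ supplies 2 eq, so 586.5 / 2 = 293.2 mol.
(a) Mass: 293.2 mol × 106 g/mol = 31,080 g.

(b) Volume: 261,000 US gal × 3.785 L/gal = 987,885 L.
(b) After draining 52% and refilling: 455 × 0.48 + 31 × 0.52 = 234.52 ppm.
(b) Deficit to target: 289 − 234.52 = 54.48 mg/L.
(b) As CaCO₃: 54.48 mg/L × 987,885 L = 53,820 g; ÷ 100.1 = 537.7 mol Ca²⁺.
(b) Mass: 537.7 × 147 = 79,040 g.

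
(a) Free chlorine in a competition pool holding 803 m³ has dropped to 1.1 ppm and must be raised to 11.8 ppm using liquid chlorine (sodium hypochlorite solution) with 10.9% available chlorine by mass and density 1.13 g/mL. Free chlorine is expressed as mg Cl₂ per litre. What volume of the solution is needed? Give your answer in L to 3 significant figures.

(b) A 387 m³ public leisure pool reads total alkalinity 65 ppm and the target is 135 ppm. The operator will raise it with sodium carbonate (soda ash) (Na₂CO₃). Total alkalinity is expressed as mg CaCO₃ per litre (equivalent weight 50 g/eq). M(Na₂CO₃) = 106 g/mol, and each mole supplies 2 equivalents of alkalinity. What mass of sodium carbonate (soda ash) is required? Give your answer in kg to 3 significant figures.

(a) 69.8 L; (b) 28.7 kg

(a) Volume: 803 m³ = 803,000 L.
(a) Chlorine deficit: 11.8 − 1.1 = 10.7 ppm = 10.7 mg/L as Cl₂.
(a) Cl₂ equivalent needed: 10.7 mg/L × 803,000 L = 8,592,000 mg = 8592 g.
(a) Product at 10.9% available chlorine: 8592 / 0.109 = 78,830 g.
(a) Volume at density 1.13 g/mL: 78,830 g ÷ 1.13 g/mL = 69,760 mL.

(b) Volume: 387 m³ = 387,000 L.
(b) Alkalinity to add: (135 − 65) = 70 mg/L as CaCO₃ × 387,000 L = 27,090 g as CaCO₃.
(b) Equivalents: 27,090 g ÷ 50 g/eq = 541.8 eq.
(b) Each mole of Na₂CO₃ supplies 2 eq, so 541.8 / 2 = 270.9 mol.
(b) Mass: 270.9 mol × 106 g/mol = 28,720 g.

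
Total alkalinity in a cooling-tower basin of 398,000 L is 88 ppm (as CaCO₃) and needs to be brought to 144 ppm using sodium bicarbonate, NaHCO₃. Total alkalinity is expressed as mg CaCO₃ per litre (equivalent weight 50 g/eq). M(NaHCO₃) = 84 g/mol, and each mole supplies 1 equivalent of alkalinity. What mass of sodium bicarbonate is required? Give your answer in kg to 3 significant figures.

37.4 kg

Alkalinity to add: (144 − 88) = 56 mg/L as CaCO₃ × 398,000 L = 22,290 g as CaCO₃.
Equivalents: 22,290 g ÷ 50 g/eq = 445.8 eq.
NaHCO₃ supplies 1 eq per mole → 445.8 mol.
Mass: 445.8 mol × 84 g/mol = 37,440 g.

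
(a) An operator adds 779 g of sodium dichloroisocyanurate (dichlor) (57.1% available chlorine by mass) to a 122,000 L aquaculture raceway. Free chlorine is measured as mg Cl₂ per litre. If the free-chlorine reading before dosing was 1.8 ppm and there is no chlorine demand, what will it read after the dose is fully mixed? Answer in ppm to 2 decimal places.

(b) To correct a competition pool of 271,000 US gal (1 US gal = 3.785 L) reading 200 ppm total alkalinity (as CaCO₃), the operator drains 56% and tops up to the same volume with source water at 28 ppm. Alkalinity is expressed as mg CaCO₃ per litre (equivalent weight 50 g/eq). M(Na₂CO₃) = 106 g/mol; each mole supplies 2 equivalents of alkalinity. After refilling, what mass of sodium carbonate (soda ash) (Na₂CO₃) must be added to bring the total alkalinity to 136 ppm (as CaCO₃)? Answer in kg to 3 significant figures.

(a) 5.45 ppm; (b) 35.1 kg

(a) Available chlorine delivered: 779 g × 0.571 = 444.8 g as Cl₂.
(a) Concentration rise: 444.8 g / 122,000 L = 3.646 mg/L = 3.65 ppm.
(a) Final FC: 1.8 + 3.65 = 5.45 ppm.

(b) Volume: 271,000 US gal × 3.785 L/gal = 1,025,735 L.
(b) After draining 56% and refilling: 200 × 0.44 + 28 × 0.56 = 103.68 ppm.
(b) Deficit to target: 136 − 103.68 = 32.32 mg/L.
(b) As CaCO₃: 32.32 mg/L × 1,025,735 L = 33,150 g; ÷ 50 g/eq ÷ 2 = 331.5 mol Na₂CO₃.
(b) Mass: 331.5 × 106 = 35,140 g.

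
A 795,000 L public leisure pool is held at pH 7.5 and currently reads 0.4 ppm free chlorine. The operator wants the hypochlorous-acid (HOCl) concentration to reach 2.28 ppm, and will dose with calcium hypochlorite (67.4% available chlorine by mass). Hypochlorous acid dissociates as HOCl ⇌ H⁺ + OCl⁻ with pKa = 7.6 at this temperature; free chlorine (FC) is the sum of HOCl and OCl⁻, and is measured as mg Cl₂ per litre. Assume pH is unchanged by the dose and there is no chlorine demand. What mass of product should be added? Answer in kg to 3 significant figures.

[OCl⁻]/[HOCl] = 10^(pH − pKa) = 10^(7.5 − 7.6) = 0.7943; fraction as HOCl = 1/(1 + 0.7943) = 0.5573.
Free chlorine required for 2.28 ppm HOCl: 2.28 / 0.5573 = 4.091 ppm.
FC to add: 4.091 − 0.4 = 3.691 mg/L as Cl₂.
Cl₂ equivalent: 3.691 mg/L × 795,000 L = 2934 g.
Product at 67.4% available Cl: 2934 / 0.674 = 4354 g.

4.35 kg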